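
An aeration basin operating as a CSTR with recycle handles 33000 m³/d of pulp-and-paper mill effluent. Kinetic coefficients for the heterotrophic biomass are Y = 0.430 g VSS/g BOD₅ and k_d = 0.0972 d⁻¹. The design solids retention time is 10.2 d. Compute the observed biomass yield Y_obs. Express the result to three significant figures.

Y_obs ≈ 0.216 g VSS/g BOD₅

The observed yield is Y_obs = Y/(1 + k_d·θ_c) = 0.430 / (1 + 0.0972 × 10.2) = 0.430 / 1.991 = 0.2159 g VSS per g BOD₅ removed.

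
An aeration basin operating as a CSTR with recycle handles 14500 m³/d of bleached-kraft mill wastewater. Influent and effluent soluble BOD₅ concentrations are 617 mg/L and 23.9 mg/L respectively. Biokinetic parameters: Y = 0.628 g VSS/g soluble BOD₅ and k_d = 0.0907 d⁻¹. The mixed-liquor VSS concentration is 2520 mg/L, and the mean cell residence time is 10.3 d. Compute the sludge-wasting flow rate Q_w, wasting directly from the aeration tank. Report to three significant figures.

From the SRT design equation V = Y Q (S₀−S) θ_c / [X (1 + k_d θ_c)] = 0.628 × 14500 × (617 − 23.9) × 10.3 / [2520 × (1 + 0.0907 × 10.3)] = 5.56×10^7 / 4874 = 11413 m³.
Wasting from the aeration tank: Q_w = V / θ_c = 11413 / 10.3 = 1108 m³/d.

Q_w ≈ 1110 m³/d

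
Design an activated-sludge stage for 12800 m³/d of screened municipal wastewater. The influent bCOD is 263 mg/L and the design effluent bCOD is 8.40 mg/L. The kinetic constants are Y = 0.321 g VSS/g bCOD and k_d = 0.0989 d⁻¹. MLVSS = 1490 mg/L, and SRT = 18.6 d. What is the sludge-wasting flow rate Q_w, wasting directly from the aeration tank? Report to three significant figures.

Steady-state biomass mass balance: V·X·(1 + k_d·θ_c) = Y·Q·(S₀ − S)·θ_c, so V = 0.321 × 12800 × (263 − 8.40) × 18.6 / [1490 × (1 + 0.0989 × 18.6)] = 1.95×10^7 / 4231 = 4599 m³.
Wasting from the aeration tank: Q_w = V / θ_c = 4599 / 18.6 = 247.3 m³/d.

Q_w ≈ 247 m³/d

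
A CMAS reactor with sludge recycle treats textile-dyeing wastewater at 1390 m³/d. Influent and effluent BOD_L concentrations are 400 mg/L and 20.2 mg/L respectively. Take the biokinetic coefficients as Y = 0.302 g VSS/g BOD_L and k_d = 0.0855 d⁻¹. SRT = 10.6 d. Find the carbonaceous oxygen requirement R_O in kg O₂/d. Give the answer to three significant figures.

R_O ≈ 409 kg O₂/d

The observed yield is Y_obs = Y/(1 + k_d·θ_c) = 0.302 / (1 + 0.0855 × 10.6) = 0.302 / 1.906 = 0.1584 g VSS per g BOD_L removed.
Substrate removed = Q·(S₀ − S) = 1390 m³/d × (400 − 20.2) g/m³ = 5.28×10^5 g/d = 527.9 kg/d.
Net sludge production P_X = 0.1584 × 527.9 = 83.63 kg VSS/d.
R_O = Q·ΔS − 1.42 P_X = 527.9 − 118.8 = 409.2 kg O₂/d.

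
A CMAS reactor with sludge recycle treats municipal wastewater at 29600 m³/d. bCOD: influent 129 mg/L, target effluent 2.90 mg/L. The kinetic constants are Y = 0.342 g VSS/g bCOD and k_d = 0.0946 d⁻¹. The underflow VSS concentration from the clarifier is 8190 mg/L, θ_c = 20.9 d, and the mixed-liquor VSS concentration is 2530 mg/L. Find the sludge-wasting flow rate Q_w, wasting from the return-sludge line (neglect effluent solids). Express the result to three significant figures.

From the SRT design equation V = Y Q (S₀−S) θ_c / [X (1 + k_d θ_c)] = 0.342 × 29600 × (129 − 2.90) × 20.9 / [2530 × (1 + 0.0946 × 20.9)] = 2.67×10^7 / 7532 = 3542 m³.
Q_w = (V·X)/(θ_c X_r) = 3542 × 2530 / (20.9 × 8190) = 52.35 m³/d.

Q_w ≈ 52.4 m³/d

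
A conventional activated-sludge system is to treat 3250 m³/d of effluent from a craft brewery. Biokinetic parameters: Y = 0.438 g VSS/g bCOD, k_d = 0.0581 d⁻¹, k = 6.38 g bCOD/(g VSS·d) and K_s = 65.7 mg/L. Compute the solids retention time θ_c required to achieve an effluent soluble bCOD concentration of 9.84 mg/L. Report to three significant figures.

From 1/θ_c = Y·k·S/(K_s + S) − k_d: Y·k·S/(K_s+S) = 0.438 × 6.38 × 9.84 / (65.7 + 9.84) = 0.3640 d⁻¹.
Then 1/θ_c = μ − k_d = 0.3640 − 0.0581 = 0.3059 d⁻¹, giving θ_c = 3.269 d.

θ_c ≈ 3.27 d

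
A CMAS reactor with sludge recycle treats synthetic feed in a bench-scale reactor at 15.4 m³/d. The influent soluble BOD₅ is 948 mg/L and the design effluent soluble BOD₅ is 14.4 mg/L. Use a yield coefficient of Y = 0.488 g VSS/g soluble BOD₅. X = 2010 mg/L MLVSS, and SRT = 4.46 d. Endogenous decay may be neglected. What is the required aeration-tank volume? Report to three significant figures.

With k_d = 0 the design equation reduces to V = Y Q (S₀−S) θ_c / X = 0.488 × 15.4 × (948 − 14.4) × 4.46 / 2010 = 15.57 m³.

V ≈ 15.6 m³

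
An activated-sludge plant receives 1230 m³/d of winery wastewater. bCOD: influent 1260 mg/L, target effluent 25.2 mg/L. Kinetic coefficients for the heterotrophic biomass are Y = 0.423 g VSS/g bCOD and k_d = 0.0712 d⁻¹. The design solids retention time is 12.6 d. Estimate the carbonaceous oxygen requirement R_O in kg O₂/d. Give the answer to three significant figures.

Correct the yield for decay: Y_obs = Y/(1 + k_d θ_c) = 0.423 / (1 + 0.0712 × 12.6) = 0.423 / 1.897 = 0.2230.
Mass of bCOD removed per day: Q(S₀ − S) = 1230 × 1235 g/m³ = 1519 kg/d.
P_X = Y_obs·Q·(S₀ − S) = 0.2230 × 1519 = 338.6 kg VSS/d.
R_O = Q·(S₀ − S) − 1.42·P_X = 1519 − 1.42 × 338.6 = 1038 kg O₂/d.

R_O ≈ 1040 kg O₂/d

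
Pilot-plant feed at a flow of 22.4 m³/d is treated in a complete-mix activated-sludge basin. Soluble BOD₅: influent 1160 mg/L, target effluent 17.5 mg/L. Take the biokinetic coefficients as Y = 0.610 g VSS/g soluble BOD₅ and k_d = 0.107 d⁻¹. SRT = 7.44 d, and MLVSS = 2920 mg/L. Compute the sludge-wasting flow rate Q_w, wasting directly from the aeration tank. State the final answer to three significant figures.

Rearranging the biomass balance for a CMAS with decay, V = Y·Q·ΔS·θ_c / [X·(1+k_d θ_c)] = 0.610 × 22.4 × (1160 − 17.5) × 7.44 / [2920 × (1 + 0.107 × 7.44)] = 1.16×10^5 / 5245 = 22.15 m³.
With mixed-liquor wasting, θ_c = V/Q_w, so Q_w = V/θ_c = 22.15/7.44 = 2.977 m³/d.

Q_w ≈ 2.98 m³/d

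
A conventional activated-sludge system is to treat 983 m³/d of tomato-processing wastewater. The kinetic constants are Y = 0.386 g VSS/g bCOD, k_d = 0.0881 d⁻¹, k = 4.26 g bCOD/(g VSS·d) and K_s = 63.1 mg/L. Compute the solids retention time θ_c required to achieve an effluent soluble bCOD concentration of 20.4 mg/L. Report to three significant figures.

From 1/θ_c = Y·k·S/(K_s + S) − k_d: Y·k·S/(K_s+S) = 0.386 × 4.26 × 20.4 / (63.1 + 20.4) = 0.4017 d⁻¹.
θ_c = 1/(μ − k_d) = 1/(0.4017 − 0.0881) = 1/0.3136 = 3.188 d.

θ_c ≈ 3.19 d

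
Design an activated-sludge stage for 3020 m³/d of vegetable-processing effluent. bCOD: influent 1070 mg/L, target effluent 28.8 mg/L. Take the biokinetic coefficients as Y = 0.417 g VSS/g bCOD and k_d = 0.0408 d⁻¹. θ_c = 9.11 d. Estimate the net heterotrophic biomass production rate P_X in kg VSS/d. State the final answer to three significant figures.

P_X ≈ 956 kg VSS/d

The observed yield is Y_obs = Y/(1 + k_d·θ_c) = 0.417 / (1 + 0.0408 × 9.11) = 0.417 / 1.372 = 0.3040 g VSS per g bCOD removed.
Q·(S₀ − S) = 3020 × (1070 − 28.8) × 10⁻³ = 3144 kg/d removed.
P_X = Y_obs · Q(S₀ − S) = 0.3040 × 3144 = 955.9 kg VSS/d.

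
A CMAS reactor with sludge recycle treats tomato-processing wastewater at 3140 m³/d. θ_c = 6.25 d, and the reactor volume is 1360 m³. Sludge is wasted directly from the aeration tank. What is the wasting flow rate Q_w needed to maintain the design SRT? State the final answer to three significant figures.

Q_w ≈ 218 m³/d

With mixed-liquor wasting, θ_c = V/Q_w, so Q_w = V/θ_c = 1360/6.25 = 217.6 m³/d.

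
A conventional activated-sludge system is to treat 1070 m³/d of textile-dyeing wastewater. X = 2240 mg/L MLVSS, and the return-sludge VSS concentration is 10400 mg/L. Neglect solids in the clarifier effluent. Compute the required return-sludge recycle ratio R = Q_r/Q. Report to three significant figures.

Solids balance on the clarifier gives (1+R)X = R·X_r, so R = X/(X_r − X) = 2240 / (10400 − 2240) = 0.2745.

R ≈ 0.275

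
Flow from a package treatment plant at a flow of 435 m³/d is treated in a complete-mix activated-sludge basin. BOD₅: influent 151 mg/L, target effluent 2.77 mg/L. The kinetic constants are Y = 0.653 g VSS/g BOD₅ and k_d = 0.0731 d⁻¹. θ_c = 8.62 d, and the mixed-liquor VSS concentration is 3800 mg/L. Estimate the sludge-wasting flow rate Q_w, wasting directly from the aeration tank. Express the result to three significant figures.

Q_w ≈ 6.80 m³/d

Rearranging the biomass balance for a CMAS with decay, V = Y·Q·ΔS·θ_c / [X·(1+k_d θ_c)] = 0.653 × 435 × (151 − 2.77) × 8.62 / [3800 × (1 + 0.0731 × 8.62)] = 3.63×10^5 / 6194 = 58.59 m³.
With mixed-liquor wasting, θ_c = V/Q_w, so Q_w = V/θ_c = 58.59/8.62 = 6.797 m³/d.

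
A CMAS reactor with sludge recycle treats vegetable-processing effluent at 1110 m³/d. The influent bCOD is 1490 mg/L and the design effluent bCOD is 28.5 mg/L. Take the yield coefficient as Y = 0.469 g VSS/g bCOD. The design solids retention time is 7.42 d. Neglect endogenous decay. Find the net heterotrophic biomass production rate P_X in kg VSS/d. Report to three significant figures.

P_X ≈ 761 kg VSS/d

No decay correction is needed, so Y_obs = Y = 0.469.
Q·(S₀ − S) = 1110 × (1490 − 28.5) × 10⁻³ = 1622 kg/d removed.
P_X = Y_obs · Q(S₀ − S) = 0.4690 × 1622 = 760.8 kg VSS/d.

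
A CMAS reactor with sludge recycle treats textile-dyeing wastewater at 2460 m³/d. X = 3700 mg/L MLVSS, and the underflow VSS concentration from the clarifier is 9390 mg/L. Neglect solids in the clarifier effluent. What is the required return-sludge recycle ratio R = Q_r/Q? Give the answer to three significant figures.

R = Q_r/Q = X/(X_r − X) = 3700 / (9390 − 3700) = 0.6503.

R ≈ 0.650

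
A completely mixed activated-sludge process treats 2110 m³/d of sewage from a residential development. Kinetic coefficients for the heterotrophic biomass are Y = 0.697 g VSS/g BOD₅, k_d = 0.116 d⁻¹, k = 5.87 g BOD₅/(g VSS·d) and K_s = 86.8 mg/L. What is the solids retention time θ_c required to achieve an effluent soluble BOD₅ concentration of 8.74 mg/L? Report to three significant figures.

θ_c ≈ 3.87 d

At the target effluent, Y k S/(K_s+S) = 0.697×5.87×8.74/95.54 = 0.3743 d⁻¹.
Then 1/θ_c = μ − k_d = 0.3743 − 0.116 = 0.2583 d⁻¹, giving θ_c = 3.872 d.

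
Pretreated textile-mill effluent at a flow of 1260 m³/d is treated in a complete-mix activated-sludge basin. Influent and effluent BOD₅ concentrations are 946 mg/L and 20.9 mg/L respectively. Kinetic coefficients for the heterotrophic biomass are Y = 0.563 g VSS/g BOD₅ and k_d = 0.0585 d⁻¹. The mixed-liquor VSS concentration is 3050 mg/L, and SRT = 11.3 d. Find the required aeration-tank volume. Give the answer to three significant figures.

From the SRT design equation V = Y Q (S₀−S) θ_c / [X (1 + k_d θ_c)] = 0.563 × 1260 × (946 − 20.9) × 11.3 / [3050 × (1 + 0.0585 × 11.3)] = 7.42×10^6 / 5066 = 1464 m³.

V ≈ 1460 m³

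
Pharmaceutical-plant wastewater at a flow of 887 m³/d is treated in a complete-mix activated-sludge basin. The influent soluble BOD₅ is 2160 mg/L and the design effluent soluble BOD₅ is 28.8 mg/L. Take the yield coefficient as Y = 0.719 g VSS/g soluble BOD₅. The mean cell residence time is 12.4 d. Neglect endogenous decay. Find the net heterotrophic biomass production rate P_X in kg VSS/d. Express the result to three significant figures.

P_X ≈ 1360 kg VSS/d

With endogenous decay neglected, the observed yield equals the true yield: Y_obs = Y = 0.719 g VSS/g soluble BOD₅.
ΔS = 2160 − 28.8 = 2131 mg/L, so the substrate removal rate is 887 × 2131/1000 = 1890 kg soluble BOD₅/d.
Biomass produced: P_X = Y_obs·Q·ΔS = 0.7190 × 1890 ≈ 1359 kg VSS/d.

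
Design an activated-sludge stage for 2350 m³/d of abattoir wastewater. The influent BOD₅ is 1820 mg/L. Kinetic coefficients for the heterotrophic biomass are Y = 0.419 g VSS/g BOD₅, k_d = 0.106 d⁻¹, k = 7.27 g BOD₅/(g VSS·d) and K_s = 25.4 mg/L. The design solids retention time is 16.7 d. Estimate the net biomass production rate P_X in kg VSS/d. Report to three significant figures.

Effluent substrate depends only on kinetics and SRT: S = K_s(1 + k_d θ_c) / [θ_c(Yk − k_d) − 1] = 25.4 × (1 + 0.106 × 16.7) / [16.7 × (0.419 × 7.27 − 0.106) − 1] = 70.36 / 48.10 = 1.463 mg/L.
The observed yield is Y_obs = Y/(1 + k_d·θ_c) = 0.419 / (1 + 0.106 × 16.7) = 0.419 / 2.770 = 0.1513 g VSS per g BOD₅ removed.
Mass of BOD₅ removed per day: Q(S₀ − S) = 2350 × 1819 g/m³ = 4274 kg/d.
So the net sludge growth is P_X = 0.1513 × 4274 = 646.4 kg VSS/d.

P_X ≈ 646 kg VSS/d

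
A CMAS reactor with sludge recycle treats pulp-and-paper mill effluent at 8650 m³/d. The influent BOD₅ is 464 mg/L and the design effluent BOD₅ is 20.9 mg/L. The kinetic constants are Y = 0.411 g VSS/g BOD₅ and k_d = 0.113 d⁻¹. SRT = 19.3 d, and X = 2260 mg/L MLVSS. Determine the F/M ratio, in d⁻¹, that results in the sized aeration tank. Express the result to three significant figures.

F/M ≈ 0.420 d⁻¹

Rearranging the biomass balance for a CMAS with decay, V = Y·Q·ΔS·θ_c / [X·(1+k_d θ_c)] = 0.411 × 8650 × (464 − 20.9) × 19.3 / [2260 × (1 + 0.113 × 19.3)] = 3.04×10^7 / 7189 = 4229 m³.
F/M = applied load / biomass = Q·S₀/(V·X) = 8650 × 464 / (4229 × 2260) = 0.4199 d⁻¹.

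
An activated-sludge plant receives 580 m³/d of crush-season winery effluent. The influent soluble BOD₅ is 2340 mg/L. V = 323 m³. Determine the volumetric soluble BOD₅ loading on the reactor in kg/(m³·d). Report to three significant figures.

Applied soluble BOD₅ load per unit volume = Q·S₀/V = (580 × 2340/1000)/323.0 = 4.202 kg soluble BOD₅·m⁻³·d⁻¹.

L_v ≈ 4.20 kg soluble BOD₅/(m³·d)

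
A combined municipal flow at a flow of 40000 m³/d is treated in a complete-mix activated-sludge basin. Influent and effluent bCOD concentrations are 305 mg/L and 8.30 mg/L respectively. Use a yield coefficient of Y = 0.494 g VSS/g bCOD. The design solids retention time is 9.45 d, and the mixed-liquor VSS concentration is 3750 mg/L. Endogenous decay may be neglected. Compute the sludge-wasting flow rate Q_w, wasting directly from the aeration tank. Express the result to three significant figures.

Q_w ≈ 1560 m³/d

Biomass mass balance (decay neglected): V·X = Y·Q·(S₀ − S)·θ_c, so V = 0.494 × 40000 × (305 − 8.30) × 9.45 / 3750 = 14774 m³.
Wasting from the aeration tank: Q_w = V / θ_c = 14774 / 9.45 = 1563 m³/d.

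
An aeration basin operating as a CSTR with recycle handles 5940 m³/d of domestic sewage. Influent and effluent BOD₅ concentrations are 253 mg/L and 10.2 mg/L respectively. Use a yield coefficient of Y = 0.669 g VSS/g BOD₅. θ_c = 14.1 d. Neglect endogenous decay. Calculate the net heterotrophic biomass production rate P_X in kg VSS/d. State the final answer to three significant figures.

With endogenous decay neglected, the observed yield equals the true yield: Y_obs = Y = 0.669 g VSS/g BOD₅.
ΔS = 253 − 10.2 = 242.8 mg/L, so the substrate removal rate is 5940 × 242.8/1000 = 1442 kg BOD₅/d.
P_X = Y_obs · Q(S₀ − S) = 0.6690 × 1442 = 964.9 kg VSS/d.

P_X ≈ 965 kg VSS/d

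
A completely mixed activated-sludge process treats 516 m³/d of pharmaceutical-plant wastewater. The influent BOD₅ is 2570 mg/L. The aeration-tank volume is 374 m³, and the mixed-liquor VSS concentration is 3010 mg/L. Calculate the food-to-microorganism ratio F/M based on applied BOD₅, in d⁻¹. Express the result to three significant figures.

Food-to-microorganism ratio F/M = Q S₀ / (V X) = 516 × 2570 / (374.0 × 3010) = 1.178 d⁻¹.

F/M ≈ 1.18 d⁻¹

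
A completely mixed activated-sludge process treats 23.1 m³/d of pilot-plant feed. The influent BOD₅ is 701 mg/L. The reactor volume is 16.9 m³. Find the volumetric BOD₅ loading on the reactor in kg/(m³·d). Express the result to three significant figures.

L_v ≈ 0.958 kg BOD₅/(m³·d)

L_v = Q S₀ / V = 23.1 × 701 × 10⁻³ / 16.90 = 0.9582 kg/(m³·d).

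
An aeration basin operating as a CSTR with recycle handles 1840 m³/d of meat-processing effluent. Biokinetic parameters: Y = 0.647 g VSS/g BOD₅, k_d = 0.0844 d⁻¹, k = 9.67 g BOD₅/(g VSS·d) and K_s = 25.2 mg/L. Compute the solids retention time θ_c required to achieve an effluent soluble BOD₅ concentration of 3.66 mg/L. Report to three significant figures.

Specific growth rate at S = 3.66 mg/L: μ = YkS/(K_s+S) = 0.647·9.67·3.66/(25.2+3.66) = 0.7934 d⁻¹.
Then 1/θ_c = μ − k_d = 0.7934 − 0.0844 = 0.7090 d⁻¹, giving θ_c = 1.410 d.

θ_c ≈ 1.41 d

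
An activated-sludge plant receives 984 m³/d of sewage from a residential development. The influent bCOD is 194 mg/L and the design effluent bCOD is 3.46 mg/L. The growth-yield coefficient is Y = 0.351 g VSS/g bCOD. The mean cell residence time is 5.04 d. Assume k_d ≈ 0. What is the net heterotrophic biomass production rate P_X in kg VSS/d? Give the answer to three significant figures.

Since k_d ≈ 0, Y_obs = Y = 0.351 g VSS/g bCOD.
Substrate removed = Q·(S₀ − S) = 984 m³/d × (194 − 3.46) g/m³ = 1.87×10^5 g/d = 187.5 kg/d.
P_X = Y_obs · Q(S₀ − S) = 0.3510 × 187.5 = 65.81 kg VSS/d.

P_X ≈ 65.8 kg VSS/d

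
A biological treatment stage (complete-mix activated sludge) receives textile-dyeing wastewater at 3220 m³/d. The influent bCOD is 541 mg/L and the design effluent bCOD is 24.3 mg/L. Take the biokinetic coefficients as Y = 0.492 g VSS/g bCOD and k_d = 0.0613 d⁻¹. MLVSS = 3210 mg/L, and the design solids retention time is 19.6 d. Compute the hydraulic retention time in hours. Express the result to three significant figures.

Steady-state biomass mass balance: V·X·(1 + k_d·θ_c) = Y·Q·(S₀ − S)·θ_c, so V = 0.492 × 3220 × (541 − 24.3) × 19.6 / [3210 × (1 + 0.0613 × 19.6)] = 1.6×10^7 / 7067 = 2270 m³.
Hydraulic retention time τ = V/Q = 2270 / 3220 = 0.7051 d = 16.92 h.

τ ≈ 16.9 h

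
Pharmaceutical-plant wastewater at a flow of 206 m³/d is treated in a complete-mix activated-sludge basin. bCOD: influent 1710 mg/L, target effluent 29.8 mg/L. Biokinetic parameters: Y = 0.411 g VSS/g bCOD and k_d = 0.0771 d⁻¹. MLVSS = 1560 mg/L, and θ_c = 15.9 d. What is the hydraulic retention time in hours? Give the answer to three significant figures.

τ ≈ 75.9 h

Rearranging the biomass balance for a CMAS with decay, V = Y·Q·ΔS·θ_c / [X·(1+k_d θ_c)] = 0.411 × 206 × (1710 − 29.8) × 15.9 / [1560 × (1 + 0.0771 × 15.9)] = 2.26×10^6 / 3472 = 651.4 m³.
τ = V/Q = 651.4/206 = 3.162 d, or 75.89 h.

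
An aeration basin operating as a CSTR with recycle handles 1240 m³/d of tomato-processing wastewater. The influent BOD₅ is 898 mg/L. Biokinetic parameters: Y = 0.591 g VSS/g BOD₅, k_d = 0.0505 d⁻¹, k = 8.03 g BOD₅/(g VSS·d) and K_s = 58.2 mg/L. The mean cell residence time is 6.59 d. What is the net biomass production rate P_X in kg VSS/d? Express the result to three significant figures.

P_X ≈ 492 kg VSS/d

Effluent substrate depends only on kinetics and SRT: S = K_s(1 + k_d θ_c) / [θ_c(Yk − k_d) − 1] = 58.2 × (1 + 0.0505 × 6.59) / [6.59 × (0.591 × 8.03 − 0.0505) − 1] = 77.57 / 29.94 = 2.591 mg/L.
The observed yield is Y_obs = Y/(1 + k_d·θ_c) = 0.591 / (1 + 0.0505 × 6.59) = 0.591 / 1.333 = 0.4434 g VSS per g BOD₅ removed.
Mass of BOD₅ removed per day: Q(S₀ − S) = 1240 × 895.4 g/m³ = 1110 kg/d.
P_X = Y_obs · Q(S₀ − S) = 0.4434 × 1110 = 492.3 kg VSS/d.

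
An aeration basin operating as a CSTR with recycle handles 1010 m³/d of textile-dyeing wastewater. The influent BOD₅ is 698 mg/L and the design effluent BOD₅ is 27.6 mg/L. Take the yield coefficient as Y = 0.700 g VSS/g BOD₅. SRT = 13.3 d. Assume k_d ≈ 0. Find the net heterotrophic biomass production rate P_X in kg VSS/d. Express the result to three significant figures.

P_X ≈ 474 kg VSS/d

With endogenous decay neglected, the observed yield equals the true yield: Y_obs = Y = 0.700 g VSS/g BOD₅.
ΔS = 698 − 27.6 = 670.4 mg/L, so the substrate removal rate is 1010 × 670.4/1000 = 677.1 kg BOD₅/d.
Net biomass production P_X = Y_obs × Q·(S₀ − S) = 0.7000 × 677.1 = 474.0 kg VSS/d.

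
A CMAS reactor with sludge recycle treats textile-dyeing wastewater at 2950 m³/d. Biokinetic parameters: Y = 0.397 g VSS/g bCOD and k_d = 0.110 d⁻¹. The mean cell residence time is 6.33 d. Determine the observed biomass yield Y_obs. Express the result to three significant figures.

Y_obs ≈ 0.234 g VSS/g bCOD

Y_obs = Y / (1 + k_d θ_c) = 0.397 / (1 + 0.110 × 6.33) = 0.397 / 1.696 = 0.2340.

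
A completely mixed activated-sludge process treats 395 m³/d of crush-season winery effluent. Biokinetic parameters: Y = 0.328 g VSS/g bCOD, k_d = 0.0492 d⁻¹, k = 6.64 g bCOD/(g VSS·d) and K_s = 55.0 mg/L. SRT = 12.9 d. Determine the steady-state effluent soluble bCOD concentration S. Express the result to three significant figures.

S ≈ 3.40 mg/L

Effluent substrate depends only on kinetics and SRT: S = K_s(1 + k_d θ_c) / [θ_c(Yk − k_d) − 1] = 55.0 × (1 + 0.0492 × 12.9) / [12.9 × (0.328 × 6.64 − 0.0492) − 1] = 89.91 / 26.46 = 3.398 mg/L.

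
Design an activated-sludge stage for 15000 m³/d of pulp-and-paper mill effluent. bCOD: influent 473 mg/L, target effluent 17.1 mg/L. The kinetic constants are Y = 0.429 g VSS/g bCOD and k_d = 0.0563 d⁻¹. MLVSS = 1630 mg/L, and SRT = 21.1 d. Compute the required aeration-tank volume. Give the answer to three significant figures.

V ≈ 17400 m³

From the SRT design equation V = Y Q (S₀−S) θ_c / [X (1 + k_d θ_c)] = 0.429 × 15000 × (473 − 17.1) × 21.1 / [1630 × (1 + 0.0563 × 21.1)] = 6.19×10^7 / 3566 = 17357 m³.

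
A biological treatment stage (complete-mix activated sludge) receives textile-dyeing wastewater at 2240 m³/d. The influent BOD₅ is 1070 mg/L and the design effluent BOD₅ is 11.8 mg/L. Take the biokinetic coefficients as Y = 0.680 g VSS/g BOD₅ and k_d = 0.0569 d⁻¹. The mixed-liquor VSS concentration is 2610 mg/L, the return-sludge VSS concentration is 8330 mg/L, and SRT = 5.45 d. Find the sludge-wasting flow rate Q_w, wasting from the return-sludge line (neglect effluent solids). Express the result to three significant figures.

Rearranging the biomass balance for a CMAS with decay, V = Y·Q·ΔS·θ_c / [X·(1+k_d θ_c)] = 0.680 × 2240 × (1070 − 11.8) × 5.45 / [2610 × (1 + 0.0569 × 5.45)] = 8.78×10^6 / 3419 = 2569 m³.
Q_w = (V·X)/(θ_c X_r) = 2569 × 2610 / (5.45 × 8330) = 147.7 m³/d.

Q_w ≈ 148 m³/d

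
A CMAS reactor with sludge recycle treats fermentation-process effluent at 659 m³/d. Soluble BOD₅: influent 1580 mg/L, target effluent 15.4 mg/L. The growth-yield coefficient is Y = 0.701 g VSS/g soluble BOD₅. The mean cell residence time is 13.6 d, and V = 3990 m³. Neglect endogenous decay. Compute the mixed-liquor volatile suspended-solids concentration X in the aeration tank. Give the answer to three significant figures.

Without decay, X = Y Q (S₀−S) θ_c / V = 0.701 × 659 × (1580 − 15.4) × 13.6 / 3990 = 2464 mg/L.

X ≈ 2460 mg/L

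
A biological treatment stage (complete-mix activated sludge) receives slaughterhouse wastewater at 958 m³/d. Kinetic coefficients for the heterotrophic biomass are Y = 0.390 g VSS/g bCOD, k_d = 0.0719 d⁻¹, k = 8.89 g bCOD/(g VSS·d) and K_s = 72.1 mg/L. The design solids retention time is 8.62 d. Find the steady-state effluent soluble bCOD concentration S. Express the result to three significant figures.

From the Monod/SRT balance for a CMAS, S = K_s·(1+k_d θ_c)/[θ_c·(Y k − k_d) − 1] = 72.1 × (1 + 0.0719 × 8.62) / [8.62 × (0.390 × 8.89 − 0.0719) − 1] = 116.8 / 28.27 = 4.132 mg/L.

S ≈ 4.13 mg/L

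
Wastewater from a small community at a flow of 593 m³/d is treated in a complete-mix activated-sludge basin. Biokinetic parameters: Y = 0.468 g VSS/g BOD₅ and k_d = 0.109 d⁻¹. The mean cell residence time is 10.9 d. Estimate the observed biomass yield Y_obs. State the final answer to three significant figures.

Correct the yield for decay: Y_obs = Y/(1 + k_d θ_c) = 0.468 / (1 + 0.109 × 10.9) = 0.468 / 2.188 = 0.2139.

Y_obs ≈ 0.214 g VSS/g BOD₅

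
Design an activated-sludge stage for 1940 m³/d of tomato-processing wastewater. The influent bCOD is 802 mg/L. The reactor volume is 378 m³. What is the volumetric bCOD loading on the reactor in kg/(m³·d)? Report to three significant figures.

Applied bCOD load per unit volume = Q·S₀/V = (1940 × 802/1000)/378.0 = 4.116 kg bCOD·m⁻³·d⁻¹.

L_v ≈ 4.12 kg bCOD/(m³·d)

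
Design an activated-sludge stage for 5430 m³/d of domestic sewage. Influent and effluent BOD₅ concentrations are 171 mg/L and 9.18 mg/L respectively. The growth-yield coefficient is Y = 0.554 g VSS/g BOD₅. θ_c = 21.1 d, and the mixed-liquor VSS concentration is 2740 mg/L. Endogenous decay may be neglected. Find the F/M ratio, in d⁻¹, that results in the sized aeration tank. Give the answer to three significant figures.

Biomass mass balance (decay neglected): V·X = Y·Q·(S₀ − S)·θ_c, so V = 0.554 × 5430 × (171 − 9.18) × 21.1 / 2740 = 3749 m³.
F/M = applied load / biomass = Q·S₀/(V·X) = 5430 × 171 / (3749 × 2740) = 0.09040 d⁻¹.

F/M ≈ 0.0904 d⁻¹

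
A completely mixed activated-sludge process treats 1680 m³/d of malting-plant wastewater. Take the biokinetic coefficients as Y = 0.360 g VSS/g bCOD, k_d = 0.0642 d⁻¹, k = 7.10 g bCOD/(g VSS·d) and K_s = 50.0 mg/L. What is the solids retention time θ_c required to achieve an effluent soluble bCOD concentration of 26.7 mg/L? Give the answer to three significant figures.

θ_c ≈ 1.21 d

From 1/θ_c = Y·k·S/(K_s + S) − k_d: Y·k·S/(K_s+S) = 0.360 × 7.10 × 26.7 / (50.0 + 26.7) = 0.8898 d⁻¹.
1/θ_c = 0.8898 − 0.0642 = 0.8256 d⁻¹, so θ_c = 1.211 d.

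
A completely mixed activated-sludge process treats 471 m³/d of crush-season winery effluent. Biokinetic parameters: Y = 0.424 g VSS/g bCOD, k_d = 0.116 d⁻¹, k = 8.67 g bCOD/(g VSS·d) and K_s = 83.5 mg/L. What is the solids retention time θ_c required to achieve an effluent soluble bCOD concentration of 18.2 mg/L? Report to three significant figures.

At the target effluent, Y k S/(K_s+S) = 0.424×8.67×18.2/101.7 = 0.6579 d⁻¹.
θ_c = 1/(μ − k_d) = 1/(0.6579 − 0.116) = 1/0.5419 = 1.845 d.

θ_c ≈ 1.85 d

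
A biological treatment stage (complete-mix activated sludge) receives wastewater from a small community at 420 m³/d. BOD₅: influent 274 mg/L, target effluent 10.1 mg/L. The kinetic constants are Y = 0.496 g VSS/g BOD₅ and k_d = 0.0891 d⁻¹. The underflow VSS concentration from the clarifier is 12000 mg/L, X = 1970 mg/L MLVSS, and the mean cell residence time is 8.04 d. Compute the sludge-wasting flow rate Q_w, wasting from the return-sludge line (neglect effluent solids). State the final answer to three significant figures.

Q_w ≈ 2.67 m³/d

From the SRT design equation V = Y Q (S₀−S) θ_c / [X (1 + k_d θ_c)] = 0.496 × 420 × (274 − 10.1) × 8.04 / [1970 × (1 + 0.0891 × 8.04)] = 4.42×10^5 / 3381 = 130.7 m³.
θ_c = V·X/(Q_w·X_r) when wasting from the recycle, so Q_w = V·X/(θ_c·X_r) = 130.7 × 1970 / (8.04 × 12000) = 2.669 m³/d.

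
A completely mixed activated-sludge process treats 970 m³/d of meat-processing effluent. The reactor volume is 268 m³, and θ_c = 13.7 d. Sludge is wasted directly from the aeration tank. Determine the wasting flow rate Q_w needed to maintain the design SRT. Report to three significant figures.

For wasting at MLVSS concentration, Q_w = V/θ_c = 268.0/13.7 = 19.56 m³/d.

Q_w ≈ 19.6 m³/d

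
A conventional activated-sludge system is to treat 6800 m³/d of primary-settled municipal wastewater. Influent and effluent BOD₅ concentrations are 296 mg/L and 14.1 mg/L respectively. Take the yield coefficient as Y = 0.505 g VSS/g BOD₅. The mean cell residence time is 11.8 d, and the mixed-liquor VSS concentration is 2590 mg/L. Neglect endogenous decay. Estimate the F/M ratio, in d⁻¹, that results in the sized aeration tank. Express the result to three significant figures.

With k_d = 0 the design equation reduces to V = Y Q (S₀−S) θ_c / X = 0.505 × 6800 × (296 − 14.1) × 11.8 / 2590 = 4410 m³.
Food-to-microorganism ratio F/M = Q S₀ / (V X) = 6800 × 296 / (4410 × 2590) = 0.1762 d⁻¹.

F/M ≈ 0.176 d⁻¹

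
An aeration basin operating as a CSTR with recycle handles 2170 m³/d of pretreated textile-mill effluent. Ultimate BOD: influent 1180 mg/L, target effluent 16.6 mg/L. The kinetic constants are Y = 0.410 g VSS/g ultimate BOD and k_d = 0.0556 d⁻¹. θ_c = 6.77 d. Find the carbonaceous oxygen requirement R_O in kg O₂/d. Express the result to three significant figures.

Y_obs = Y / (1 + k_d θ_c) = 0.410 / (1 + 0.0556 × 6.77) = 0.410 / 1.376 = 0.2979.
Substrate removed = Q·(S₀ − S) = 2170 m³/d × (1180 − 16.6) g/m³ = 2.52×10^6 g/d = 2525 kg/d.
P_X = Y_obs·Q·(S₀ − S) = 0.2979 × 2525 = 752.0 kg VSS/d.
R_O = Q·ΔS − 1.42 P_X = 2525 − 1068 = 1457 kg O₂/d.

R_O ≈ 1460 kg O₂/d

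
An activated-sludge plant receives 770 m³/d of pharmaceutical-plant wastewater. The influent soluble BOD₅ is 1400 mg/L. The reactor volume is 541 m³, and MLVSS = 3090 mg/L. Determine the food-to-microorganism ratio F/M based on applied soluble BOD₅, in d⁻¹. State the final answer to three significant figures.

F/M ≈ 0.645 d⁻¹

F/M = applied load / biomass = Q·S₀/(V·X) = 770 × 1400 / (541.0 × 3090) = 0.6449 d⁻¹.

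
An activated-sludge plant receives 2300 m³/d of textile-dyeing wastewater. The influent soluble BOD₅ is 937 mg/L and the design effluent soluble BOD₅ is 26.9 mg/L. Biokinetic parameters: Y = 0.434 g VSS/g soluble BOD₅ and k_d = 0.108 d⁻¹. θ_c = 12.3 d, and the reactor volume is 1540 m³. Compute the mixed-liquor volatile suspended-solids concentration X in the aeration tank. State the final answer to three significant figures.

X ≈ 3120 mg/L

From V·X·(1 + k_d·θ_c) = Y·Q·(S₀ − S)·θ_c: X = 0.434 × 2300 × (937 − 26.9) × 12.3 / [1540 × (1 + 0.108 × 12.3)] = 3116 mg/L.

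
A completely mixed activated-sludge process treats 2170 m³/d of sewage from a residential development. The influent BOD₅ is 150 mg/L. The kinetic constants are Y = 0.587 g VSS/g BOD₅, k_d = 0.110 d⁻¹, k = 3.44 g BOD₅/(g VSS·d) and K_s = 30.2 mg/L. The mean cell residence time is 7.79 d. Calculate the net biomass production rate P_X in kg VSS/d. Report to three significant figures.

P_X ≈ 100 kg VSS/d

Effluent substrate depends only on kinetics and SRT: S = K_s(1 + k_d θ_c) / [θ_c(Yk − k_d) − 1] = 30.2 × (1 + 0.110 × 7.79) / [7.79 × (0.587 × 3.44 − 0.110) − 1] = 56.08 / 13.87 = 4.042 mg/L.
Observed yield with endogenous decay: Y_obs = Y / (1 + k_d·θ_c) = 0.587 / (1 + 0.110 × 7.79) = 0.587 / 1.857 = 0.3161 g VSS/g BOD₅.
ΔS = 150 − 4.04 = 146.0 mg/L, so the substrate removal rate is 2170 × 146.0/1000 = 316.7 kg BOD₅/d.
P_X = Y_obs · Q(S₀ − S) = 0.3161 × 316.7 = 100.1 kg VSS/d.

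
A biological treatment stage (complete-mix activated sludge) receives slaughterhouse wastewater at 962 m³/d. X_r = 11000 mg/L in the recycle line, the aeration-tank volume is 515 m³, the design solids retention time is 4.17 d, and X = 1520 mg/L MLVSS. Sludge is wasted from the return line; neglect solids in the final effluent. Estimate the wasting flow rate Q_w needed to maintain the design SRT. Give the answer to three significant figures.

Q_w ≈ 17.1 m³/d

θ_c = V·X/(Q_w·X_r) when wasting from the recycle, so Q_w = V·X/(θ_c·X_r) = 515.0 × 1520 / (4.17 × 11000) = 17.07 m³/d.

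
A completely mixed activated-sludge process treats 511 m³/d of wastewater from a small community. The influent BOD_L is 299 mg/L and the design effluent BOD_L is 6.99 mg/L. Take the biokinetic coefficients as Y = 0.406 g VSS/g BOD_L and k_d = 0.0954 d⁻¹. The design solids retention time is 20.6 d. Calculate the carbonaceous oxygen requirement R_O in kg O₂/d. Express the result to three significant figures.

R_O ≈ 120 kg O₂/d

The observed yield is Y_obs = Y/(1 + k_d·θ_c) = 0.406 / (1 + 0.0954 × 20.6) = 0.406 / 2.965 = 0.1369 g VSS per g BOD_L removed.
Substrate removed = Q·(S₀ − S) = 511 m³/d × (299 − 6.99) g/m³ = 1.49×10^5 g/d = 149.2 kg/d.
Biomass synthesised: P_X = Y_obs × 149.2 = 20.43 kg VSS/d.
Carbonaceous O₂ demand = substrate oxidised − cell-mass equivalent = 149.2 − 1.42 × 20.43 = 120.2 kg O₂/d.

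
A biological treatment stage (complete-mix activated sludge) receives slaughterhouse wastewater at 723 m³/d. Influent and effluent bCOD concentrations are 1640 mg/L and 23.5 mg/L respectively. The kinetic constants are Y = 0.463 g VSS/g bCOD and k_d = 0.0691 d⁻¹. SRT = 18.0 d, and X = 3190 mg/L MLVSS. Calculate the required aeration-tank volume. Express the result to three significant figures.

V ≈ 1360 m³

From the SRT design equation V = Y Q (S₀−S) θ_c / [X (1 + k_d θ_c)] = 0.463 × 723 × (1640 − 23.5) × 18.0 / [3190 × (1 + 0.0691 × 18.0)] = 9.74×10^6 / 7158 = 1361 m³.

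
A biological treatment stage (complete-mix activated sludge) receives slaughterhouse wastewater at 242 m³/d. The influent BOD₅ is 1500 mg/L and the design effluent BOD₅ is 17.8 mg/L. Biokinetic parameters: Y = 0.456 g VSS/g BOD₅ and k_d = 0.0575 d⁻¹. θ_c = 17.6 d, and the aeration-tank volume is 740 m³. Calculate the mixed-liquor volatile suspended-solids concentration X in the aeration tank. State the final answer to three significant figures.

Solving the biomass balance for X: X = Y Q (S₀−S) θ_c / [V (1+k_d θ_c)] = 0.456 × 242 × (1500 − 17.8) × 17.6 / [740 × (1 + 0.0575 × 17.6)] = 1933 mg/L.

X ≈ 1930 mg/L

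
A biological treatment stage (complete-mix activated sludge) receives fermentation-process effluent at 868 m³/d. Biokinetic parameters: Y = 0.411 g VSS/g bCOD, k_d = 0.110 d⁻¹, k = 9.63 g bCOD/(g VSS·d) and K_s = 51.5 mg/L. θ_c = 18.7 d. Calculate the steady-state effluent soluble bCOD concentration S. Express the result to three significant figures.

For a completely mixed reactor with recycle the Lawrence–McCarty relation gives S = K_s·(1 + k_d·θ_c) / [θ_c·(Y·k − k_d) − 1] = 51.5 × (1 + 0.110 × 18.7) / [18.7 × (0.411 × 9.63 − 0.110) − 1] = 157.4 / 70.96 = 2.219 mg/L.

S ≈ 2.22 mg/L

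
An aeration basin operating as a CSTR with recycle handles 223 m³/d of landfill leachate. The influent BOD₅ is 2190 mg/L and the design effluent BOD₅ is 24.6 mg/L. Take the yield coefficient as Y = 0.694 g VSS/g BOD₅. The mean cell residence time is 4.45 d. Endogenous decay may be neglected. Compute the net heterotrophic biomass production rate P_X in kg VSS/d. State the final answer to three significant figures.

P_X ≈ 335 kg VSS/d

Since k_d ≈ 0, Y_obs = Y = 0.694 g VSS/g BOD₅.
Q·(S₀ − S) = 223 × (2190 − 24.6) × 10⁻³ = 482.9 kg/d removed.
P_X = Y_obs · Q(S₀ − S) = 0.6940 × 482.9 = 335.1 kg VSS/d.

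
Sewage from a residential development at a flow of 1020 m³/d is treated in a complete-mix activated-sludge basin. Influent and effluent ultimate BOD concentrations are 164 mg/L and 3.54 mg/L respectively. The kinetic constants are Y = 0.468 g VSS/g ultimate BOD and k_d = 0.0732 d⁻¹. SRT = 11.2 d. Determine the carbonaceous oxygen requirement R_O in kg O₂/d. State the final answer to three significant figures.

Observed yield with endogenous decay: Y_obs = Y / (1 + k_d·θ_c) = 0.468 / (1 + 0.0732 × 11.2) = 0.468 / 1.820 = 0.2572 g VSS/g ultimate BOD.
Substrate removed = Q·(S₀ − S) = 1020 m³/d × (164 − 3.54) g/m³ = 1.64×10^5 g/d = 163.7 kg/d.
P_X = Y_obs·Q·(S₀ − S) = 0.2572 × 163.7 = 42.09 kg VSS/d.
Carbonaceous O₂ demand = substrate oxidised − cell-mass equivalent = 163.7 − 1.42 × 42.09 = 103.9 kg O₂/d.

R_O ≈ 104 kg O₂/d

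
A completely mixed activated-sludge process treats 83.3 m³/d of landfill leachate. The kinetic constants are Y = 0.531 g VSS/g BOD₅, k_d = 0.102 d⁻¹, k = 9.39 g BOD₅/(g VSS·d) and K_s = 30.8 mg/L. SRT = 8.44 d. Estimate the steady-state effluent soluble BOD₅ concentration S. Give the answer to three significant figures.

S ≈ 1.42 mg/L

For a completely mixed reactor with recycle the Lawrence–McCarty relation gives S = K_s·(1 + k_d·θ_c) / [θ_c·(Y·k − k_d) − 1] = 30.8 × (1 + 0.102 × 8.44) / [8.44 × (0.531 × 9.39 − 0.102) − 1] = 57.32 / 40.22 = 1.425 mg/L.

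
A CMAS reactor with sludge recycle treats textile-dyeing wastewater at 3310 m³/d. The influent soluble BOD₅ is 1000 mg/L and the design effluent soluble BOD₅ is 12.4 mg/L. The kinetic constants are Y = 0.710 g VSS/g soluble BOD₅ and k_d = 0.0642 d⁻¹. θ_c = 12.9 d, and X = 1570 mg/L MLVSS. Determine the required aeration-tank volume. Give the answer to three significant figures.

V ≈ 10400 m³

Rearranging the biomass balance for a CMAS with decay, V = Y·Q·ΔS·θ_c / [X·(1+k_d θ_c)] = 0.710 × 3310 × (1000 − 12.4) × 12.9 / [1570 × (1 + 0.0642 × 12.9)] = 2.99×10^7 / 2870 = 10431 m³.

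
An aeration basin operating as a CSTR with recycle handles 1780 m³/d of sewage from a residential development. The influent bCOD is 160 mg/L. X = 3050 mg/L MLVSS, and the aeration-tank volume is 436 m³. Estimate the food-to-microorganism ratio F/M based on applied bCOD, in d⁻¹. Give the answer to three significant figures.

F/M ≈ 0.214 d⁻¹

F/M = Q·S₀ / (V·X) = 1780 × 160 / (436.0 × 3050) = 0.2142 g bCOD·(g VSS·d)⁻¹.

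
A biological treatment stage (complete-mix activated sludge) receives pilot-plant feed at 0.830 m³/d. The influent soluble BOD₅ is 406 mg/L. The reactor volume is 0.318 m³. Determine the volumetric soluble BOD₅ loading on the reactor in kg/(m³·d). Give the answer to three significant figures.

L_v ≈ 1.06 kg soluble BOD₅/(m³·d)

Volumetric loading L_v = Q·S₀ / V = 0.830 × 406 g/m³ / 0.3180 m³ = 1060 g/(m³·d) = 1.060 kg soluble BOD₅/(m³·d).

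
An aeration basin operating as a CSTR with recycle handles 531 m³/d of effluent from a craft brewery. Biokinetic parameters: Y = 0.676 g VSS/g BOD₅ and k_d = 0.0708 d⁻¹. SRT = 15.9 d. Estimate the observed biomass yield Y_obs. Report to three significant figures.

Y_obs ≈ 0.318 g VSS/g BOD₅

The observed yield is Y_obs = Y/(1 + k_d·θ_c) = 0.676 / (1 + 0.0708 × 15.9) = 0.676 / 2.126 = 0.3180 g VSS per g BOD₅ removed.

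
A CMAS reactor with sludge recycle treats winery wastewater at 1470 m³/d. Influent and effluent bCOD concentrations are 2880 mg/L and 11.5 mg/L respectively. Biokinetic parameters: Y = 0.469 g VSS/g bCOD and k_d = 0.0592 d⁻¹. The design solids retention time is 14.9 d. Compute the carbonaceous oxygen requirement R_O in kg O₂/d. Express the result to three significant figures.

R_O ≈ 2720 kg O₂/d

The observed yield is Y_obs = Y/(1 + k_d·θ_c) = 0.469 / (1 + 0.0592 × 14.9) = 0.469 / 1.882 = 0.2492 g VSS per g bCOD removed.
ΔS = 2880 − 11.5 = 2868 mg/L, so the substrate removal rate is 1470 × 2868/1000 = 4217 kg bCOD/d.
Net sludge production P_X = 0.2492 × 4217 = 1051 kg VSS/d.
R_O = Q·ΔS − 1.42 P_X = 4217 − 1492 = 2725 kg O₂/d.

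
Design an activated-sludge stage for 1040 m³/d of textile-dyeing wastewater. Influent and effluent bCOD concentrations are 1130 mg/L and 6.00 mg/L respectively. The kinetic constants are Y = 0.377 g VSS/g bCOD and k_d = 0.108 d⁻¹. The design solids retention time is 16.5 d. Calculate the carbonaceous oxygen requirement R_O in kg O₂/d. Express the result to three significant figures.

R_O ≈ 944 kg O₂/d

Observed yield with endogenous decay: Y_obs = Y / (1 + k_d·θ_c) = 0.377 / (1 + 0.108 × 16.5) = 0.377 / 2.782 = 0.1355 g VSS/g bCOD.
Mass of bCOD removed per day: Q(S₀ − S) = 1040 × 1124 g/m³ = 1169 kg/d.
P_X = Y_obs·Q·(S₀ − S) = 0.1355 × 1169 = 158.4 kg VSS/d.
R_O = Q·ΔS − 1.42 P_X = 1169 − 224.9 = 944.0 kg O₂/d.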